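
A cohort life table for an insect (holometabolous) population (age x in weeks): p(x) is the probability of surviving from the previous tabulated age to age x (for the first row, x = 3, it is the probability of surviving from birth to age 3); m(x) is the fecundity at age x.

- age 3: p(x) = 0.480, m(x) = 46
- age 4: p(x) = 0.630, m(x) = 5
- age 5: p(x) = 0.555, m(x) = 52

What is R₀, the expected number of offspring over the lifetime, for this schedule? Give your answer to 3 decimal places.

32.319

Survivorship from birth: l_x = p_3·p_4·…·p_x.
  l_3 = 0.48000
  l_4 = 0.30240
  l_5 = 0.16783
R₀ = Σ l_x m(x):
  age 3: 0.48000 × 46 = 22.0800
  age 4: 0.30240 × 5 = 1.5120
  age 5: 0.16783 × 52 = 8.7272
R₀ = 22.0800 + 1.5120 + 8.7272 = 32.3192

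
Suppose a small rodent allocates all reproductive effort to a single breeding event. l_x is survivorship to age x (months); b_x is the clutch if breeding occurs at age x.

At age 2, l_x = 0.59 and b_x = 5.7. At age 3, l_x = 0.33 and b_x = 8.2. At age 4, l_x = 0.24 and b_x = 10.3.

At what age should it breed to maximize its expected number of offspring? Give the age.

2

Expected offspring if breeding at age x = l_x × b_x:
  age 2: 0.59 × 5.7 = 3.363
  age 3: 0.33 × 8.2 = 2.706
  age 4: 0.24 × 10.3 = 2.472
Maximum at age 2 (3.363).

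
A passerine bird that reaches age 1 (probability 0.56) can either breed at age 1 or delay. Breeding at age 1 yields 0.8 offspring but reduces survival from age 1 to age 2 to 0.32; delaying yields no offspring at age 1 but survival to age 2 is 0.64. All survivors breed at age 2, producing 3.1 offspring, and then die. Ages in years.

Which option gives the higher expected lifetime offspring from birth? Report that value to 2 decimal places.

breed at age 1: R₀ = 0.56 × (0.8 + 0.32 × 3.1) = 0.56 × 1.7920 = 1.0035
delay to age 2: R₀ = 0.56 × (0.64 × 3.1) = 0.56 × 1.9840 = 1.1110
Higher: delay to age 2 (1.1110).

1.11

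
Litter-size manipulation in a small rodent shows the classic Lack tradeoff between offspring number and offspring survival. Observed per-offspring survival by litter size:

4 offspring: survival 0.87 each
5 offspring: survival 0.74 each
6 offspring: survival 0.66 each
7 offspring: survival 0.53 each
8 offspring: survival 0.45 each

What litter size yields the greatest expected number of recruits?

6

Expected recruits = c × s(c):
  c=4: 4 × 0.87 = 3.480
  c=5: 5 × 0.74 = 3.700
  c=6: 6 × 0.66 = 3.960
  c=7: 7 × 0.53 = 3.710
  c=8: 8 × 0.45 = 3.600
Maximum at c = 6 (3.960 recruits).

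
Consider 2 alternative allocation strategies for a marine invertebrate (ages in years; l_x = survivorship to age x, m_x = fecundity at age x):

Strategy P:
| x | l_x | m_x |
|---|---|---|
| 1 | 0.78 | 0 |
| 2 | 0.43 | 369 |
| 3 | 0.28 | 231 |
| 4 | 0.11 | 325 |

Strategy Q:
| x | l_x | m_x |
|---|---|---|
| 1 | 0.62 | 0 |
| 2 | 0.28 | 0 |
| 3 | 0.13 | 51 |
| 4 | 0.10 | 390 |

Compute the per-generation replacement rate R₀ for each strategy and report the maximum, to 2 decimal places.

259.10

Strategy P: R₀ = 0.78×0 + 0.43×369 + 0.28×231 + 0.11×325 = 259.1000
Strategy Q: R₀ = 0.62×0 + 0.28×0 + 0.13×51 + 0.10×390 = 45.6300
Highest R₀: strategy P with 259.1000.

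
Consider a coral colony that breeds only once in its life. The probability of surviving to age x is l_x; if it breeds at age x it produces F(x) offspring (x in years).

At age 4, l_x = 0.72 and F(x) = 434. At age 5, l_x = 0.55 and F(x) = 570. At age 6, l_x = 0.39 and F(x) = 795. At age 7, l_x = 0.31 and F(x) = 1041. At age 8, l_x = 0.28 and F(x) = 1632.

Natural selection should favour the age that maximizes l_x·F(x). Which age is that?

Expected offspring if breeding at age x = l_x × F(x):
  age 4: 0.72 × 434 = 312.480
  age 5: 0.55 × 570 = 313.500
  age 6: 0.39 × 795 = 310.050
  age 7: 0.31 × 1041 = 322.710
  age 8: 0.28 × 1632 = 456.960
Maximum at age 8 (456.960).

8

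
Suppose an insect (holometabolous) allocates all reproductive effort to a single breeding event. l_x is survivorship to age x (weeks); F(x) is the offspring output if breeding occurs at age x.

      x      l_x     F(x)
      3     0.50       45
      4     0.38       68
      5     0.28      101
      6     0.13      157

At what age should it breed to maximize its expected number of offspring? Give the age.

Expected offspring if breeding at age x = l_x × F(x):
  age 3: 0.50 × 45 = 22.500
  age 4: 0.38 × 68 = 25.840
  age 5: 0.28 × 101 = 28.280
  age 6: 0.13 × 157 = 20.410
Maximum at age 5 (28.280).

5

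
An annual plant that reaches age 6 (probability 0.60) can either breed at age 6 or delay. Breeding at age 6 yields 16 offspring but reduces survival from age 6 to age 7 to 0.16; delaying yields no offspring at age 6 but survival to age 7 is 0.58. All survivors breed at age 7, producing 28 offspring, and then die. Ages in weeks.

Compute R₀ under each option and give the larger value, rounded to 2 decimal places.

12.29

breed at age 6: R₀ = 0.60 × (16 + 0.16 × 28) = 0.60 × 20.4800 = 12.2880
delay to age 7: R₀ = 0.60 × (0.58 × 28) = 0.60 × 16.2400 = 9.7440
Higher: breed at age 6 (12.2880).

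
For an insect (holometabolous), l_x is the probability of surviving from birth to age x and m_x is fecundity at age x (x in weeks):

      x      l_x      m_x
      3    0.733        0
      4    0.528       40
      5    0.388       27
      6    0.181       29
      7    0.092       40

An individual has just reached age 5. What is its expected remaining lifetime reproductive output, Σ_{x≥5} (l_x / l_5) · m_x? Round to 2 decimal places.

50.01

l_5 = 0.388. Conditional survival from age 5 to x is l_x / l_5.
  x=5: (0.388/0.388) × 27 = 27.0000
  x=6: (0.181/0.388) × 29 = 13.5284
  x=7: (0.092/0.388) × 40 = 9.4845
Sum = 27.0000 + 13.5284 + 9.4845 = 50.0129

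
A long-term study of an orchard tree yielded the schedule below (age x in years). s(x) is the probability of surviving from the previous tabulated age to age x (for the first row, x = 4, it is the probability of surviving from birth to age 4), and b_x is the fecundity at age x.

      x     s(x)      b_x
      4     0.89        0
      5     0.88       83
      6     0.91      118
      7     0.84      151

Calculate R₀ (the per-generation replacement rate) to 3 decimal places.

Survivorship from birth: l_x = s_4·s_5·…·s_x.
  l_4 = 0.89000
  l_5 = 0.78320
  l_6 = 0.71271
  l_7 = 0.59868
R₀ = Σ l_x b_x:
  age 4: 0.89000 × 0 = 0.0000
  age 5: 0.78320 × 83 = 65.0056
  age 6: 0.71271 × 118 = 84.0998
  age 7: 0.59868 × 151 = 90.4007
R₀ = 0.0000 + 65.0056 + 84.0998 + 90.4007 = 239.5061

239.506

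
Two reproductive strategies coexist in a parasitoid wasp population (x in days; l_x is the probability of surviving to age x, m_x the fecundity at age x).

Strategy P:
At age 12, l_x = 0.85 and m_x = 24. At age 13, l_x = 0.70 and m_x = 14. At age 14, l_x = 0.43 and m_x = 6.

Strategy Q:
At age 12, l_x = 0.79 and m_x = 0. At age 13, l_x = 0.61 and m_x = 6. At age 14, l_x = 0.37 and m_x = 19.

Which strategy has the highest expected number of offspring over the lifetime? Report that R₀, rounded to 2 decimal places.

Strategy P: R₀ = 0.85×24 + 0.70×14 + 0.43×6 = 32.7800
Strategy Q: R₀ = 0.79×0 + 0.61×6 + 0.37×19 = 10.6900
Highest R₀: strategy P with 32.7800.

32.78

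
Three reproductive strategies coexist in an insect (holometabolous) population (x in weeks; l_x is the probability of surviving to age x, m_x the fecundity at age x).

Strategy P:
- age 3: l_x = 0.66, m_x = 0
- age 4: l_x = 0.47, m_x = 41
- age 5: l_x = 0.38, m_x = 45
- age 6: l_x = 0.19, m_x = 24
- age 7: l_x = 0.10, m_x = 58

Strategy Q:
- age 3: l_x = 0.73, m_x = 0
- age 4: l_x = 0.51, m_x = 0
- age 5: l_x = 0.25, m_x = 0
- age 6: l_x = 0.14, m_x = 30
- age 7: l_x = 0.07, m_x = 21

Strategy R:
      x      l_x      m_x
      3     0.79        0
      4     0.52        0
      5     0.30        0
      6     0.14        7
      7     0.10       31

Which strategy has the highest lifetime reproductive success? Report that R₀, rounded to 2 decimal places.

46.73

Strategy P: R₀ = 0.66×0 + 0.47×41 + 0.38×45 + 0.19×24 + 0.10×58 = 46.7300
Strategy Q: R₀ = 0.73×0 + 0.51×0 + 0.25×0 + 0.14×30 + 0.07×21 = 5.6700
Strategy R: R₀ = 0.79×0 + 0.52×0 + 0.30×0 + 0.14×7 + 0.10×31 = 4.0800
Highest R₀: strategy P with 46.7300.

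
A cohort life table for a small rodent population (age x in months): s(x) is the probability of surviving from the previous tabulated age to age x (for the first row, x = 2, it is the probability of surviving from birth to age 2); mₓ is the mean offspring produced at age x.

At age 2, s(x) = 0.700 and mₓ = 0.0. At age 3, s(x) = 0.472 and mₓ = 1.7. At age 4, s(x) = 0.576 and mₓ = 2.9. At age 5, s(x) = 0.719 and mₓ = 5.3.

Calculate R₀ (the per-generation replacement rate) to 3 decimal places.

1.839

Survivorship from birth: l_x = s_2·s_3·…·s_x.
  l_2 = 0.70000
  l_3 = 0.33040
  l_4 = 0.19031
  l_5 = 0.13683
R₀ = Σ l_x mₓ:
  age 2: 0.70000 × 0.0 = 0.0000
  age 3: 0.33040 × 1.7 = 0.5617
  age 4: 0.19031 × 2.9 = 0.5519
  age 5: 0.13683 × 5.3 = 0.7252
R₀ = 0.0000 + 0.5617 + 0.5519 + 0.7252 = 1.8388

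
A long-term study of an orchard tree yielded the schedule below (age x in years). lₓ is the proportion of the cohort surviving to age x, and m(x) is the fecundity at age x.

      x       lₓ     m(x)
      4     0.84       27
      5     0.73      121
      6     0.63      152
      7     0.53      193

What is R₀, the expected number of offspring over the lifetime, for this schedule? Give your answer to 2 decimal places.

R₀ = Σ lₓ m(x):
  age 4: 0.84 × 27 = 22.6800
  age 5: 0.73 × 121 = 88.3300
  age 6: 0.63 × 152 = 95.7600
  age 7: 0.53 × 193 = 102.2900
R₀ = 22.6800 + 88.3300 + 95.7600 + 102.2900 = 309.0600

309.06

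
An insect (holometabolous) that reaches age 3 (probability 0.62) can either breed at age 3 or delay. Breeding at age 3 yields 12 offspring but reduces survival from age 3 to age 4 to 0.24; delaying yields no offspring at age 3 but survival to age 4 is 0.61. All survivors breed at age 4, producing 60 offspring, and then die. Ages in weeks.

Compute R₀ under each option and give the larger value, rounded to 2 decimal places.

22.69

breed at age 3: R₀ = 0.62 × (12 + 0.24 × 60) = 0.62 × 26.4000 = 16.3680
delay to age 4: R₀ = 0.62 × (0.61 × 60) = 0.62 × 36.6000 = 22.6920
Higher: delay to age 4 (22.6920).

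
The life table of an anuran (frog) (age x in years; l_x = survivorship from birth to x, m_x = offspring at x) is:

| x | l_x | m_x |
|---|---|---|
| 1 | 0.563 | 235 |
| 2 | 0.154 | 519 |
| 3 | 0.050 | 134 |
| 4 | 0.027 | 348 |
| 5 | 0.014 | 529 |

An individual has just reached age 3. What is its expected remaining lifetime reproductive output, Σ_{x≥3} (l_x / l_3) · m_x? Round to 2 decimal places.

l_3 = 0.050. Conditional survival from age 3 to x is l_x / l_3.
  x=3: (0.050/0.050) × 134 = 134.0000
  x=4: (0.027/0.050) × 348 = 187.9200
  x=5: (0.014/0.050) × 529 = 148.1200
Sum = 134.0000 + 187.9200 + 148.1200 = 470.0400

470.04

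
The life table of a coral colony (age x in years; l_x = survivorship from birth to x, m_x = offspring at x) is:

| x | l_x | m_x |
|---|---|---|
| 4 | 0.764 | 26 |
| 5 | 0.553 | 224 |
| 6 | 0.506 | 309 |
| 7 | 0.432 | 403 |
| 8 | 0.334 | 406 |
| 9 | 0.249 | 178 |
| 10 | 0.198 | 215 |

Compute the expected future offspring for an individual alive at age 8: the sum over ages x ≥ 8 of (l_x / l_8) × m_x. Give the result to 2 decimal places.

666.16

l_8 = 0.334. Conditional survival from age 8 to x is l_x / l_8.
  x=8: (0.334/0.334) × 406 = 406.0000
  x=9: (0.249/0.334) × 178 = 132.7006
  x=10: (0.198/0.334) × 215 = 127.4551
Sum = 406.0000 + 132.7006 + 127.4551 = 666.1557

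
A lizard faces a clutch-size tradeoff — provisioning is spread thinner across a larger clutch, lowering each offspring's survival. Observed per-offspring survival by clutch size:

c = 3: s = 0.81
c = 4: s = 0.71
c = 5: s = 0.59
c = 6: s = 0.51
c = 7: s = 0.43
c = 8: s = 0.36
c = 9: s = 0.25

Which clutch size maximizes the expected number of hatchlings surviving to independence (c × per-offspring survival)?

Expected hatchlings surviving to independence = c × s(c):
  c=3: 3 × 0.81 = 2.430
  c=4: 4 × 0.71 = 2.840
  c=5: 5 × 0.59 = 2.950
  c=6: 6 × 0.51 = 3.060
  c=7: 7 × 0.43 = 3.010
  c=8: 8 × 0.36 = 2.880
  c=9: 9 × 0.25 = 2.250
Maximum at c = 6 (3.060 hatchlings surviving to independence).

6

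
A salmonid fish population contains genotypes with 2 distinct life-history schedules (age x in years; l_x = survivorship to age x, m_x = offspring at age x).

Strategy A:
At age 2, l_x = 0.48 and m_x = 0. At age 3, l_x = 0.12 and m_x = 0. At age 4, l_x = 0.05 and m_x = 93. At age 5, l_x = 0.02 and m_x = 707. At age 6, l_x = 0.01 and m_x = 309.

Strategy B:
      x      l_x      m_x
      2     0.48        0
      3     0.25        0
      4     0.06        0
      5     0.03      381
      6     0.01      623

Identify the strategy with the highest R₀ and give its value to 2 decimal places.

Strategy A: R₀ = 0.48×0 + 0.12×0 + 0.05×93 + 0.02×707 + 0.01×309 = 21.8800
Strategy B: R₀ = 0.48×0 + 0.25×0 + 0.06×0 + 0.03×381 + 0.01×623 = 17.6600
Highest R₀: strategy A with 21.8800.

21.88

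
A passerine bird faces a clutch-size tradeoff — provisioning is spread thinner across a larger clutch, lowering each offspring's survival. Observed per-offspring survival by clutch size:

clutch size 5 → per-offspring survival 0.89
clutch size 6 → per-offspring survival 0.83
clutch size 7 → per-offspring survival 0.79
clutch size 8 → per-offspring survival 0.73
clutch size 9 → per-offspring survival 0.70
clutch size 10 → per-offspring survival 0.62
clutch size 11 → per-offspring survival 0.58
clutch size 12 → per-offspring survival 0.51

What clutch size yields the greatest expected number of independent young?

Expected independent young = c × s(c):
  c=5: 5 × 0.89 = 4.450
  c=6: 6 × 0.83 = 4.980
  c=7: 7 × 0.79 = 5.530
  c=8: 8 × 0.73 = 5.840
  c=9: 9 × 0.70 = 6.300
  c=10: 10 × 0.62 = 6.200
  c=11: 11 × 0.58 = 6.380
  c=12: 12 × 0.51 = 6.120
Maximum at c = 11 (6.380 independent young).

11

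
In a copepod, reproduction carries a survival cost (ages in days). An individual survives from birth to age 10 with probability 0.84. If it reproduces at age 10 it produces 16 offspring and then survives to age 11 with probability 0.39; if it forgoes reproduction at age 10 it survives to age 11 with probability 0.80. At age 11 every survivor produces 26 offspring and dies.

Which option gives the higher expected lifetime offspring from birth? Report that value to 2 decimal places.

21.96

breed at age 10: R₀ = 0.84 × (16 + 0.39 × 26) = 0.84 × 26.1400 = 21.9576
delay to age 11: R₀ = 0.84 × (0.80 × 26) = 0.84 × 20.8000 = 17.4720
Higher: breed at age 10 (21.9576).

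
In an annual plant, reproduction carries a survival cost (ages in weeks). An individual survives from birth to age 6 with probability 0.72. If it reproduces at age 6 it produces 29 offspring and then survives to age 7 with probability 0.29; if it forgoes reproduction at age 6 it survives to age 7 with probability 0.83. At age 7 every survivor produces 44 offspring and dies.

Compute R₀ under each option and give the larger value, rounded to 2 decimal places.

breed at age 6: R₀ = 0.72 × (29 + 0.29 × 44) = 0.72 × 41.7600 = 30.0672
delay to age 7: R₀ = 0.72 × (0.83 × 44) = 0.72 × 36.5200 = 26.2944
Higher: breed at age 6 (30.0672).

30.07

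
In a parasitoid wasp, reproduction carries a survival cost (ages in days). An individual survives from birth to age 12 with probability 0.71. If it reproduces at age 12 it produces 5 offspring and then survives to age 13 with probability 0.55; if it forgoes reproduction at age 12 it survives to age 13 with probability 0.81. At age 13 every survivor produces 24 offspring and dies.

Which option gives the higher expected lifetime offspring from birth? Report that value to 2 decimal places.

13.80

breed at age 12: R₀ = 0.71 × (5 + 0.55 × 24) = 0.71 × 18.2000 = 12.9220
delay to age 13: R₀ = 0.71 × (0.81 × 24) = 0.71 × 19.4400 = 13.8024
Higher: delay to age 13 (13.8024).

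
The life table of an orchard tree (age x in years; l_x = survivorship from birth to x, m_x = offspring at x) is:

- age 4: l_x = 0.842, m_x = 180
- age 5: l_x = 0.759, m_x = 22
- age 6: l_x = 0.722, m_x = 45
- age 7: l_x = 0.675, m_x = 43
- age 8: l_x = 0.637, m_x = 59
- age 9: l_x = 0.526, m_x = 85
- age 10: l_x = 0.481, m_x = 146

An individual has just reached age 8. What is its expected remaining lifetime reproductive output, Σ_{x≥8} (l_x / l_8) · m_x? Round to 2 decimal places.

239.43

l_8 = 0.637. Conditional survival from age 8 to x is l_x / l_8.
  x=8: (0.637/0.637) × 59 = 59.0000
  x=9: (0.526/0.637) × 85 = 70.1884
  x=10: (0.481/0.637) × 146 = 110.2449
Sum = 59.0000 + 70.1884 + 110.2449 = 239.4333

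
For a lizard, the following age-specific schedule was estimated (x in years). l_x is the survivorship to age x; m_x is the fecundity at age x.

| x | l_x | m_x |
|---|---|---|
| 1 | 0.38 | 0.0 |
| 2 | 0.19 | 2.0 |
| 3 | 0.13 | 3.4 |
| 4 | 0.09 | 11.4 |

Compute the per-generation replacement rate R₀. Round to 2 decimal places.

1.85

R₀ = Σ l_x m_x:
  age 1: 0.38 × 0.0 = 0.0000
  age 2: 0.19 × 2.0 = 0.3800
  age 3: 0.13 × 3.4 = 0.4420
  age 4: 0.09 × 11.4 = 1.0260
R₀ = 0.0000 + 0.3800 + 0.4420 + 1.0260 = 1.8480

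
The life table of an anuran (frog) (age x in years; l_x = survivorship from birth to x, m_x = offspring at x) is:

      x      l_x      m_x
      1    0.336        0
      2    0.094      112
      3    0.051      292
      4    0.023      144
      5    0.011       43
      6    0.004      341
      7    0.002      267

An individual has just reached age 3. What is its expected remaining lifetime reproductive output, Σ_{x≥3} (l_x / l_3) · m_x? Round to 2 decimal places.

403.43

l_3 = 0.051. Conditional survival from age 3 to x is l_x / l_3.
  x=3: (0.051/0.051) × 292 = 292.0000
  x=4: (0.023/0.051) × 144 = 64.9412
  x=5: (0.011/0.051) × 43 = 9.2745
  x=6: (0.004/0.051) × 341 = 26.7451
  x=7: (0.002/0.051) × 267 = 10.4706
Sum = 292.0000 + 64.9412 + 9.2745 + 26.7451 + 10.4706 = 403.4314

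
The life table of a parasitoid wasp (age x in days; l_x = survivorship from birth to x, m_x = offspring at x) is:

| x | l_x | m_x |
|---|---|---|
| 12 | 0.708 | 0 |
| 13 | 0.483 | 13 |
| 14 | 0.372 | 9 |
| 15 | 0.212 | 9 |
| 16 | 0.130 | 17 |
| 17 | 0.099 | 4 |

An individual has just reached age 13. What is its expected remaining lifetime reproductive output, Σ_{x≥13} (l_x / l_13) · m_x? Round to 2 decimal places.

29.28

l_13 = 0.483. Conditional survival from age 13 to x is l_x / l_13.
  x=13: (0.483/0.483) × 13 = 13.0000
  x=14: (0.372/0.483) × 9 = 6.9317
  x=15: (0.212/0.483) × 9 = 3.9503
  x=16: (0.130/0.483) × 17 = 4.5756
  x=17: (0.099/0.483) × 4 = 0.8199
Sum = 13.0000 + 6.9317 + 3.9503 + 4.5756 + 0.8199 = 29.2774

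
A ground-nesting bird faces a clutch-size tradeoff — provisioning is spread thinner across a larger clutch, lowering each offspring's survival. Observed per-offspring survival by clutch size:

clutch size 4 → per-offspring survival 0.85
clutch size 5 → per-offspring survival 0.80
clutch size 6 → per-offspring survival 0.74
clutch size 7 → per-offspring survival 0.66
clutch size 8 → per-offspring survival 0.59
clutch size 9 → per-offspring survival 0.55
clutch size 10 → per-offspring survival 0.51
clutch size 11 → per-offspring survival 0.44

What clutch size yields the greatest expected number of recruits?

Expected recruits = c × s(c):
  c=4: 4 × 0.85 = 3.400
  c=5: 5 × 0.80 = 4.000
  c=6: 6 × 0.74 = 4.440
  c=7: 7 × 0.66 = 4.620
  c=8: 8 × 0.59 = 4.720
  c=9: 9 × 0.55 = 4.950
  c=10: 10 × 0.51 = 5.100
  c=11: 11 × 0.44 = 4.840
Maximum at c = 10 (5.100 recruits).

10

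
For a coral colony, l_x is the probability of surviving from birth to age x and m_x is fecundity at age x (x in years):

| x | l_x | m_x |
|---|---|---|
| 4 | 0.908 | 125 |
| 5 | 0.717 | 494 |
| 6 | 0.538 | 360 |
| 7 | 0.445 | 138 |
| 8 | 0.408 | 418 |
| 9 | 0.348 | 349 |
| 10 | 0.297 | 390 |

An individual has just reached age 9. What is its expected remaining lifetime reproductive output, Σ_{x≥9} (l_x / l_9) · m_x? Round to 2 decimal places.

681.84

l_9 = 0.348. Conditional survival from age 9 to x is l_x / l_9.
  x=9: (0.348/0.348) × 349 = 349.0000
  x=10: (0.297/0.348) × 390 = 332.8448
Sum = 349.0000 + 332.8448 = 681.8448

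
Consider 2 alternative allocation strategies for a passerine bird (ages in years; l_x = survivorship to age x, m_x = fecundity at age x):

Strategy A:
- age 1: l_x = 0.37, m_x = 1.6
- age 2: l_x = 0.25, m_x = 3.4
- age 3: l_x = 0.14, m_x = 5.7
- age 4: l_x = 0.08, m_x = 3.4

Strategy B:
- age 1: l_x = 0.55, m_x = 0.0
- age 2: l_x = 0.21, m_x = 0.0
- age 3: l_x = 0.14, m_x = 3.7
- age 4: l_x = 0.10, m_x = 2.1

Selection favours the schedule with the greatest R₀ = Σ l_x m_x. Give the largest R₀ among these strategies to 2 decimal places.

2.51

Strategy A: R₀ = 0.37×1.6 + 0.25×3.4 + 0.14×5.7 + 0.08×3.4 = 2.5120
Strategy B: R₀ = 0.55×0.0 + 0.21×0.0 + 0.14×3.7 + 0.10×2.1 = 0.7280
Highest R₀: strategy A with 2.5120.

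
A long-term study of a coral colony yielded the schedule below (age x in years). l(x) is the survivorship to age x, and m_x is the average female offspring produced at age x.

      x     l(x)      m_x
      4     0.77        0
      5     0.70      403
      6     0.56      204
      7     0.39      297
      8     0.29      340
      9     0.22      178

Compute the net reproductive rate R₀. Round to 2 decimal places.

649.93

R₀ = Σ l(x) m_x:
  age 4: 0.77 × 0 = 0.0000
  age 5: 0.70 × 403 = 282.1000
  age 6: 0.56 × 204 = 114.2400
  age 7: 0.39 × 297 = 115.8300
  age 8: 0.29 × 340 = 98.6000
  age 9: 0.22 × 178 = 39.1600
R₀ = 0.0000 + 282.1000 + 114.2400 + 115.8300 + 98.6000 + 39.1600 = 649.9300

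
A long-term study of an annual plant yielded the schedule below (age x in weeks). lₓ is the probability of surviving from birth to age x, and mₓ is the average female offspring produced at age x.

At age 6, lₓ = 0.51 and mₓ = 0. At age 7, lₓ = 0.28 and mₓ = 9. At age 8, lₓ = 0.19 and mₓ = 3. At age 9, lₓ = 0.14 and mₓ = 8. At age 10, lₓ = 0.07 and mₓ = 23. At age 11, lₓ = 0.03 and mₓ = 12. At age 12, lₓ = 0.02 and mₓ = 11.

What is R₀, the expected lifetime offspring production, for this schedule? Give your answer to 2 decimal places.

R₀ = Σ lₓ mₓ:
  age 6: 0.51 × 0 = 0.0000
  age 7: 0.28 × 9 = 2.5200
  age 8: 0.19 × 3 = 0.5700
  age 9: 0.14 × 8 = 1.1200
  age 10: 0.07 × 23 = 1.6100
  age 11: 0.03 × 12 = 0.3600
  age 12: 0.02 × 11 = 0.2200
R₀ = 0.0000 + 2.5200 + 0.5700 + 1.1200 + 1.6100 + 0.3600 + 0.2200 = 6.4000

6.40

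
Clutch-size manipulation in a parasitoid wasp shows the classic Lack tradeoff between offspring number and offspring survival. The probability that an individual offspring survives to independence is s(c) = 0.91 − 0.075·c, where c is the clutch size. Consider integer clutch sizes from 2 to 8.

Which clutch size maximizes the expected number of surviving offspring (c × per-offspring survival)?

Expected surviving offspring = c × s(c):
  c=2: 2 × 0.760 = 1.520
  c=3: 3 × 0.685 = 2.055
  c=4: 4 × 0.610 = 2.440
  c=5: 5 × 0.535 = 2.675
  c=6: 6 × 0.460 = 2.760
  c=7: 7 × 0.385 = 2.695
  c=8: 8 × 0.310 = 2.480
Maximum at c = 6 (2.760 surviving offspring).

6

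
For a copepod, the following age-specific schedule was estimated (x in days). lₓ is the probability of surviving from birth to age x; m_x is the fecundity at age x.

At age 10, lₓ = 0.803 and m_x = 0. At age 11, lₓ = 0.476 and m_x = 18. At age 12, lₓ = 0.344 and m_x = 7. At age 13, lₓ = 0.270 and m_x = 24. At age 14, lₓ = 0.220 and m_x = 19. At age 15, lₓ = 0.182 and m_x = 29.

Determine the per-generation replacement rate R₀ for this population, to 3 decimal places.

26.914

R₀ = Σ lₓ m_x:
  age 10: 0.803 × 0 = 0.0000
  age 11: 0.476 × 18 = 8.5680
  age 12: 0.344 × 7 = 2.4080
  age 13: 0.270 × 24 = 6.4800
  age 14: 0.220 × 19 = 4.1800
  age 15: 0.182 × 29 = 5.2780
R₀ = 0.0000 + 8.5680 + 2.4080 + 6.4800 + 4.1800 + 5.2780 = 26.9140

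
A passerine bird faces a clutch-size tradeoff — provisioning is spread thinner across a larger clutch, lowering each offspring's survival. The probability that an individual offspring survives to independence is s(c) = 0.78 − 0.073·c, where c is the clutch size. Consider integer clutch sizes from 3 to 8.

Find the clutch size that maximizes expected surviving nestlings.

5

Expected surviving nestlings = c × s(c):
  c=3: 3 × 0.561 = 1.683
  c=4: 4 × 0.488 = 1.952
  c=5: 5 × 0.415 = 2.075
  c=6: 6 × 0.342 = 2.052
  c=7: 7 × 0.269 = 1.883
  c=8: 8 × 0.196 = 1.568
Maximum at c = 5 (2.075 surviving nestlings).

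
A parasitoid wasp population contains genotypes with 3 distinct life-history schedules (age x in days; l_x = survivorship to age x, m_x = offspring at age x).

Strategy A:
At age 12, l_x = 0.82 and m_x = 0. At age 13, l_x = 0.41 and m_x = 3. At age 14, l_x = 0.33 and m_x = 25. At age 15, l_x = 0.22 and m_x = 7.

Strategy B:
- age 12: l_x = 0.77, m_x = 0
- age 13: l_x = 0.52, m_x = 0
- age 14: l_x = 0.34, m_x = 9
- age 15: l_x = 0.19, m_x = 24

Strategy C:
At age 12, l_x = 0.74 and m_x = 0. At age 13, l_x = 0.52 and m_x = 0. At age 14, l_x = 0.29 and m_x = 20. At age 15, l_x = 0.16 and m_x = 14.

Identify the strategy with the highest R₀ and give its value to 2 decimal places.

Strategy A: R₀ = 0.82×0 + 0.41×3 + 0.33×25 + 0.22×7 = 11.0200
Strategy B: R₀ = 0.77×0 + 0.52×0 + 0.34×9 + 0.19×24 = 7.6200
Strategy C: R₀ = 0.74×0 + 0.52×0 + 0.29×20 + 0.16×14 = 8.0400
Highest R₀: strategy A with 11.0200.

11.02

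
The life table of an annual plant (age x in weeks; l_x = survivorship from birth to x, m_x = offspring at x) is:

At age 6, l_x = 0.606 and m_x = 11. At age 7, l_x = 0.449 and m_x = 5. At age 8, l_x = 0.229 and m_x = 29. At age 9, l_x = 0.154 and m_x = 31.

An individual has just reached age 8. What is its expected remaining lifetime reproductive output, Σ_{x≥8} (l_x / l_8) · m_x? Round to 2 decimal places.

49.85

l_8 = 0.229. Conditional survival from age 8 to x is l_x / l_8.
  x=8: (0.229/0.229) × 29 = 29.0000
  x=9: (0.154/0.229) × 31 = 20.8472
Sum = 29.0000 + 20.8472 = 49.8472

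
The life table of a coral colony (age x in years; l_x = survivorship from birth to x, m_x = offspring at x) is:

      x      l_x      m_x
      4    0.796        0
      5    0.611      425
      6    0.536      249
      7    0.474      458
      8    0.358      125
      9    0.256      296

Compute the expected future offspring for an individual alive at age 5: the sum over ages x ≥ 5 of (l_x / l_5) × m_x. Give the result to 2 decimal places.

1196.00

l_5 = 0.611. Conditional survival from age 5 to x is l_x / l_5.
  x=5: (0.611/0.611) × 425 = 425.0000
  x=6: (0.536/0.611) × 249 = 218.4354
  x=7: (0.474/0.611) × 458 = 355.3061
  x=8: (0.358/0.611) × 125 = 73.2406
  x=9: (0.256/0.611) × 296 = 124.0196
Sum = 425.0000 + 218.4354 + 355.3061 + 73.2406 + 124.0196 = 1196.0016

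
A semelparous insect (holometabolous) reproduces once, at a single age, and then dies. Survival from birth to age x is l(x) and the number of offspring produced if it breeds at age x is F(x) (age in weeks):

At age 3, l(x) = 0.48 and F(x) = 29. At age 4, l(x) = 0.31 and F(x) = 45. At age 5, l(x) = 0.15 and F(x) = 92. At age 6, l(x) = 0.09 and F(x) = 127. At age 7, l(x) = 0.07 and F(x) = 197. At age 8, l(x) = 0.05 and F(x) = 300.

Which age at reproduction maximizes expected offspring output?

Expected offspring if breeding at age x = l(x) × F(x):
  age 3: 0.48 × 29 = 13.920
  age 4: 0.31 × 45 = 13.950
  age 5: 0.15 × 92 = 13.800
  age 6: 0.09 × 127 = 11.430
  age 7: 0.07 × 197 = 13.790
  age 8: 0.05 × 300 = 15.000
Maximum at age 8 (15.000).

8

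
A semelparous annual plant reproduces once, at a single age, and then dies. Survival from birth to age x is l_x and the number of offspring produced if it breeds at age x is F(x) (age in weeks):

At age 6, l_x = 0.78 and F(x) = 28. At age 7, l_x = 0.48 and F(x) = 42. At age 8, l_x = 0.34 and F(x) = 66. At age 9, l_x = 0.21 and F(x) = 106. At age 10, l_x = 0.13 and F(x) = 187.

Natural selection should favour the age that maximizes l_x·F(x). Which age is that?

10

Expected offspring if breeding at age x = l_x × F(x):
  age 6: 0.78 × 28 = 21.840
  age 7: 0.48 × 42 = 20.160
  age 8: 0.34 × 66 = 22.440
  age 9: 0.21 × 106 = 22.260
  age 10: 0.13 × 187 = 24.310
Maximum at age 10 (24.310).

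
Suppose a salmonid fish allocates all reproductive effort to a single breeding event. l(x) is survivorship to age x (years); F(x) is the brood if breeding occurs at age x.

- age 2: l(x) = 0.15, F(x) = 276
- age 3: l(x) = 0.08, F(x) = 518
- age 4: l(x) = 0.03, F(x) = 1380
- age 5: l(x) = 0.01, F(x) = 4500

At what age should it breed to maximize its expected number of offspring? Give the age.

5

Expected offspring if breeding at age x = l(x) × F(x):
  age 2: 0.15 × 276 = 41.400
  age 3: 0.08 × 518 = 41.440
  age 4: 0.03 × 1380 = 41.400
  age 5: 0.01 × 4500 = 45.000
Maximum at age 5 (45.000).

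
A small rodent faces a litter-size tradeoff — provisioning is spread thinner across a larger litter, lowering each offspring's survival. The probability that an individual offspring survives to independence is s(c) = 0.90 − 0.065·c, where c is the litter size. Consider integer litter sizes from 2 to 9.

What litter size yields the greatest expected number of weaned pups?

Expected weaned pups = c × s(c):
  c=2: 2 × 0.770 = 1.540
  c=3: 3 × 0.705 = 2.115
  c=4: 4 × 0.640 = 2.560
  c=5: 5 × 0.575 = 2.875
  c=6: 6 × 0.510 = 3.060
  c=7: 7 × 0.445 = 3.115
  c=8: 8 × 0.380 = 3.040
  c=9: 9 × 0.315 = 2.835
Maximum at c = 7 (3.115 weaned pups).

7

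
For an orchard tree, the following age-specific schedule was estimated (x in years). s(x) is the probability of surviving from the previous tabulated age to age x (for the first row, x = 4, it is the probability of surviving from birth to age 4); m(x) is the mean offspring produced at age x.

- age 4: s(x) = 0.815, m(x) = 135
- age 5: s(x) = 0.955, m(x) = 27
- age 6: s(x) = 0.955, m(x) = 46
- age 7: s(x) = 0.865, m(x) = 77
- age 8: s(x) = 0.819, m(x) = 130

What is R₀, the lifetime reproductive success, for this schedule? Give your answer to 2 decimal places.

Survivorship from birth: l_x = s_4·s_5·…·s_x.
  l_4 = 0.81500
  l_5 = 0.77832
  l_6 = 0.74330
  l_7 = 0.64295
  l_8 = 0.52658
R₀ = Σ l_x m(x):
  age 4: 0.81500 × 135 = 110.0250
  age 5: 0.77832 × 27 = 21.0146
  age 6: 0.74330 × 46 = 34.1918
  age 7: 0.64295 × 77 = 49.5072
  age 8: 0.52658 × 130 = 68.4554
R₀ = 110.0250 + 21.0146 + 34.1918 + 49.5072 + 68.4554 = 283.1940

283.19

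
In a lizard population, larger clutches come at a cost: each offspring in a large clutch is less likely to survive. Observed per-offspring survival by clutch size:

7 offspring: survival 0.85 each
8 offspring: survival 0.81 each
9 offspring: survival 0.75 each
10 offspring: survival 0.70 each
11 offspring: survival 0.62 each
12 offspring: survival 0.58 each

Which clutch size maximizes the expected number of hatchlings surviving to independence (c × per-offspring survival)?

Expected hatchlings surviving to independence = c × s(c):
  c=7: 7 × 0.85 = 5.950
  c=8: 8 × 0.81 = 6.480
  c=9: 9 × 0.75 = 6.750
  c=10: 10 × 0.70 = 7.000
  c=11: 11 × 0.62 = 6.820
  c=12: 12 × 0.58 = 6.960
Maximum at c = 10 (7.000 hatchlings surviving to independence).

10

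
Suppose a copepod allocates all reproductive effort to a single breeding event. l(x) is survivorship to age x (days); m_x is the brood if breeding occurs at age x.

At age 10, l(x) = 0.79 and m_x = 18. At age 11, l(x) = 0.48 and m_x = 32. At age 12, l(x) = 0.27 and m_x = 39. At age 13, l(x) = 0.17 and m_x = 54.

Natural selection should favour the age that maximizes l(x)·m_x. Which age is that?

11

Expected offspring if breeding at age x = l(x) × m_x:
  age 10: 0.79 × 18 = 14.220
  age 11: 0.48 × 32 = 15.360
  age 12: 0.27 × 39 = 10.530
  age 13: 0.17 × 54 = 9.180
Maximum at age 11 (15.360).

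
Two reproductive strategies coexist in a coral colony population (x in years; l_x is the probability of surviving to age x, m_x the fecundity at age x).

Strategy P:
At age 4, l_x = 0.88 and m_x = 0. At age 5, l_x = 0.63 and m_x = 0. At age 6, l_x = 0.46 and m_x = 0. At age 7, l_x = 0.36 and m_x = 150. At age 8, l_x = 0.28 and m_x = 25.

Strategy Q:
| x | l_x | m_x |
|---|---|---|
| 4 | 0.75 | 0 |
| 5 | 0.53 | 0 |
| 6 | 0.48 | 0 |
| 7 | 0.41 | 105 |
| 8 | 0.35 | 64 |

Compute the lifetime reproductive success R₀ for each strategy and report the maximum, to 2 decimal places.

65.45

Strategy P: R₀ = 0.88×0 + 0.63×0 + 0.46×0 + 0.36×150 + 0.28×25 = 61.0000
Strategy Q: R₀ = 0.75×0 + 0.53×0 + 0.48×0 + 0.41×105 + 0.35×64 = 65.4500
Highest R₀: strategy Q with 65.4500.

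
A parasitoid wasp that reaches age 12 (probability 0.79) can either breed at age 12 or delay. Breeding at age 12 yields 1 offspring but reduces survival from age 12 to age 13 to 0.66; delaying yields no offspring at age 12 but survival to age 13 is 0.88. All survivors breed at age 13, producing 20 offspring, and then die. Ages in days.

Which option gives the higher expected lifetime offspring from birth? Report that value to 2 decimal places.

breed at age 12: R₀ = 0.79 × (1 + 0.66 × 20) = 0.79 × 14.2000 = 11.2180
delay to age 13: R₀ = 0.79 × (0.88 × 20) = 0.79 × 17.6000 = 13.9040
Higher: delay to age 13 (13.9040).

13.90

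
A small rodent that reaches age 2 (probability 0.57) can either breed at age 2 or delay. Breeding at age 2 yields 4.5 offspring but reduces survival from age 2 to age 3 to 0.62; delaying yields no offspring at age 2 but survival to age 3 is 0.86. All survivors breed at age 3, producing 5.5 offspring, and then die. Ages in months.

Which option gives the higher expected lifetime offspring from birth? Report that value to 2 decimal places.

4.51

breed at age 2: R₀ = 0.57 × (4.5 + 0.62 × 5.5) = 0.57 × 7.9100 = 4.5087
delay to age 3: R₀ = 0.57 × (0.86 × 5.5) = 0.57 × 4.7300 = 2.6961
Higher: breed at age 2 (4.5087).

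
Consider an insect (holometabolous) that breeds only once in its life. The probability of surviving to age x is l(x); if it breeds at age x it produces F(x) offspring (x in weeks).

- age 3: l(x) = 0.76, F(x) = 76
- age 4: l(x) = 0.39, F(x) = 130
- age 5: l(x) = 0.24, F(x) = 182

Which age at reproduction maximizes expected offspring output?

3

Expected offspring if breeding at age x = l(x) × F(x):
  age 3: 0.76 × 76 = 57.760
  age 4: 0.39 × 130 = 50.700
  age 5: 0.24 × 182 = 43.680
Maximum at age 3 (57.760).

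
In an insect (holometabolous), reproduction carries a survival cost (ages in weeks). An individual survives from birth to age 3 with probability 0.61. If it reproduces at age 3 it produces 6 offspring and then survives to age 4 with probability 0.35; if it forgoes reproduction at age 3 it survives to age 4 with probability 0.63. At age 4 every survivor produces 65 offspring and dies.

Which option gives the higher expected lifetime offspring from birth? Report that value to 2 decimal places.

24.98

breed at age 3: R₀ = 0.61 × (6 + 0.35 × 65) = 0.61 × 28.7500 = 17.5375
delay to age 4: R₀ = 0.61 × (0.63 × 65) = 0.61 × 40.9500 = 24.9795
Higher: delay to age 4 (24.9795).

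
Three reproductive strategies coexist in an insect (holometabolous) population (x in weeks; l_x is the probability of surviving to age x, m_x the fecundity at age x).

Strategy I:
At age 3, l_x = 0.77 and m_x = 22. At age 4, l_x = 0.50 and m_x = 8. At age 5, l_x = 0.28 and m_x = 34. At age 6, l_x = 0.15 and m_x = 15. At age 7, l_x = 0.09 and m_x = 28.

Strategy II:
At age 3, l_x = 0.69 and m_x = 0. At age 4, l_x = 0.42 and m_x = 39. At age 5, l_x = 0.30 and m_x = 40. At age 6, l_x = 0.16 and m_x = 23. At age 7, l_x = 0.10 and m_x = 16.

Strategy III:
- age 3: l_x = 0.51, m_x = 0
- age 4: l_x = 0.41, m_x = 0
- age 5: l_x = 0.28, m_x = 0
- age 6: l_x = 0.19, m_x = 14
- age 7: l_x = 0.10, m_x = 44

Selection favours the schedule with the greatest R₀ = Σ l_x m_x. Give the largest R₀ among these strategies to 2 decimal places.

Strategy I: R₀ = 0.77×22 + 0.50×8 + 0.28×34 + 0.15×15 + 0.09×28 = 35.2300
Strategy II: R₀ = 0.69×0 + 0.42×39 + 0.30×40 + 0.16×23 + 0.10×16 = 33.6600
Strategy III: R₀ = 0.51×0 + 0.41×0 + 0.28×0 + 0.19×14 + 0.10×44 = 7.0600
Highest R₀: strategy I with 35.2300.

35.23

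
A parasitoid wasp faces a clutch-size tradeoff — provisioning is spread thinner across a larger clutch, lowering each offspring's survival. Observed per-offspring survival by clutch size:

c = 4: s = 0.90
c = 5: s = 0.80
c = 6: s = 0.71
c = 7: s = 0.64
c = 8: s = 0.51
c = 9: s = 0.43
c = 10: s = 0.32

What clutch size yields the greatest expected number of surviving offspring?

Expected surviving offspring = c × s(c):
  c=4: 4 × 0.90 = 3.600
  c=5: 5 × 0.80 = 4.000
  c=6: 6 × 0.71 = 4.260
  c=7: 7 × 0.64 = 4.480
  c=8: 8 × 0.51 = 4.080
  c=9: 9 × 0.43 = 3.870
  c=10: 10 × 0.32 = 3.200
Maximum at c = 7 (4.480 surviving offspring).

7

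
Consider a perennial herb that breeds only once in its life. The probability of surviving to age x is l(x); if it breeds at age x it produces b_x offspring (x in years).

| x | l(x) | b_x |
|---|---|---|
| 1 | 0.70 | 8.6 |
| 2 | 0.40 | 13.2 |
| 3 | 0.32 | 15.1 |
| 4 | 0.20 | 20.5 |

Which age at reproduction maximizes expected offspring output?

Expected offspring if breeding at age x = l(x) × b_x:
  age 1: 0.70 × 8.6 = 6.020
  age 2: 0.40 × 13.2 = 5.280
  age 3: 0.32 × 15.1 = 4.832
  age 4: 0.20 × 20.5 = 4.100
Maximum at age 1 (6.020).

1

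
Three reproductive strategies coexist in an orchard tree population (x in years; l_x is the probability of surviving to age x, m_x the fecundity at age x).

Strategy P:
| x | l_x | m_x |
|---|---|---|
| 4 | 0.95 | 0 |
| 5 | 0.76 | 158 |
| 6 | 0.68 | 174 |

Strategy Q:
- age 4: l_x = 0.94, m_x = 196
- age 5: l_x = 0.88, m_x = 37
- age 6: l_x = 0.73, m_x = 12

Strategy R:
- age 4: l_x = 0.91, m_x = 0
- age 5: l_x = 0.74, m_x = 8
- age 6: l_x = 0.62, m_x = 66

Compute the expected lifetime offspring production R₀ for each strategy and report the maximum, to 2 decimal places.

Strategy P: R₀ = 0.95×0 + 0.76×158 + 0.68×174 = 238.4000
Strategy Q: R₀ = 0.94×196 + 0.88×37 + 0.73×12 = 225.5600
Strategy R: R₀ = 0.91×0 + 0.74×8 + 0.62×66 = 46.8400
Highest R₀: strategy P with 238.4000.

238.40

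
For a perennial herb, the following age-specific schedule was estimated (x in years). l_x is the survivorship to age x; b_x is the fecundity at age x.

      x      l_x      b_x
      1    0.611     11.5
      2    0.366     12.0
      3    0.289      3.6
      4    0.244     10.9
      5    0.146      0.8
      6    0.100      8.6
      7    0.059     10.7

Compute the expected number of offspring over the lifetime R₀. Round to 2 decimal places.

R₀ = Σ l_x b_x:
  age 1: 0.611 × 11.5 = 7.0265
  age 2: 0.366 × 12.0 = 4.3920
  age 3: 0.289 × 3.6 = 1.0404
  age 4: 0.244 × 10.9 = 2.6596
  age 5: 0.146 × 0.8 = 0.1168
  age 6: 0.100 × 8.6 = 0.8600
  age 7: 0.059 × 10.7 = 0.6313
R₀ = 7.0265 + 4.3920 + 1.0404 + 2.6596 + 0.1168 + 0.8600 + 0.6313 = 16.7266

16.73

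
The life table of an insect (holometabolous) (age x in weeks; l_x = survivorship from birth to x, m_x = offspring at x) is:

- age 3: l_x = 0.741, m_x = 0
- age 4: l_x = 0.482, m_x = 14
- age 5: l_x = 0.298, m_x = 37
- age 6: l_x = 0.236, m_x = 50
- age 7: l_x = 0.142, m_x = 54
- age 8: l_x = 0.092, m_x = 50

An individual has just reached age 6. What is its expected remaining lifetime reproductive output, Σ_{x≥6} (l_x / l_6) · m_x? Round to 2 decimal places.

l_6 = 0.236. Conditional survival from age 6 to x is l_x / l_6.
  x=6: (0.236/0.236) × 50 = 50.0000
  x=7: (0.142/0.236) × 54 = 32.4915
  x=8: (0.092/0.236) × 50 = 19.4915
Sum = 50.0000 + 32.4915 + 19.4915 = 101.9831

101.98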